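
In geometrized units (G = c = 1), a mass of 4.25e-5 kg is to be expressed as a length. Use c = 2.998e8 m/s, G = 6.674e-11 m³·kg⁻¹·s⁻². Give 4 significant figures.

3.156e-32 m

In G = c = 1 units mass has dimensions of length; the conversion factor is G/c².
4.25e-5 kg × (G/c²) = 3.156e-32 m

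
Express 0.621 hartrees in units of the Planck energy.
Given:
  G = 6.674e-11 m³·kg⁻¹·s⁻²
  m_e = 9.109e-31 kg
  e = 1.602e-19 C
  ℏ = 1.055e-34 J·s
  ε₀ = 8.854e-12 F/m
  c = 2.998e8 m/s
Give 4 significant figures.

1.382e-27

hartree: E_h = m_e e⁴/(4πε₀ℏ)² = 4.354e-18 J
Planck energy: E_P = √(ℏc⁵/G) = 1.957e9 J
0.621 × 4.354e-18 / 1.957e9 = 1.382e-27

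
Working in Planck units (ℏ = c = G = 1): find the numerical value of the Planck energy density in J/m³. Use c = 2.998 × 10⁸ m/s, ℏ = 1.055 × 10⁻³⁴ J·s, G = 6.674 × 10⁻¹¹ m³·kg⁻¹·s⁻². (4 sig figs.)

The unique combination of the constants set to 1 with dimensions of energy density is u_P = c⁷/(ℏG²).
  = 2.177 × 10⁵⁹ / 4.699 × 10⁻⁵⁵
  = 4.632 × 10¹¹³ J/m³

4.632 × 10¹¹³ J/m³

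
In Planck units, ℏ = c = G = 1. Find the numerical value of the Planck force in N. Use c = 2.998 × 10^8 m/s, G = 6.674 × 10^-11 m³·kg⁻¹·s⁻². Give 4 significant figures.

1.210 × 10^44 N

Dimensional analysis gives F_P = c⁴/G.
  = 8.078 × 10^33 / 6.674 × 10^-11
  = 1.210 × 10^44 N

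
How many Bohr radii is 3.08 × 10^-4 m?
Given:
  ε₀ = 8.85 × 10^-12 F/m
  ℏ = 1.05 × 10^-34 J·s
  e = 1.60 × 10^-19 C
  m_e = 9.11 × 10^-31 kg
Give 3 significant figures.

Bohr radius: a₀ = 4πε₀ℏ²/(m_e e²) = 5.26 × 10^-11 m.
3.08 × 10^-4 / 5.26 × 10^-11 = 5.86 × 10^6

5.86 × 10^6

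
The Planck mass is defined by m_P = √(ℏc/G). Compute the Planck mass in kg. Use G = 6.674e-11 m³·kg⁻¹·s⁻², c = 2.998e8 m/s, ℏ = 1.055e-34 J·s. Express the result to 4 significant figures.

2.177e-8 kg

m_P = √(ℏc/G)
  = √(4.739e-16)
  = 2.177e-8 kg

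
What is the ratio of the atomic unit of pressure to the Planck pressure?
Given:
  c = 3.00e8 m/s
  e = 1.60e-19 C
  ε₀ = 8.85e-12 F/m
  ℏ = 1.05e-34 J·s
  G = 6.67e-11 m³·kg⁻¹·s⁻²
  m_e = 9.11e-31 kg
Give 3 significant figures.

6.44e-101

atomic unit of pressure: P_au = E_h/a₀³ = m_e⁴e¹⁰/((4πε₀)⁵ℏ⁸) = 3.01e13 Pa
Planck pressure: p_P = c⁷/(ℏG²) = 4.68e113 Pa
ratio = 3.01e13 / 4.68e113 = 6.44e-101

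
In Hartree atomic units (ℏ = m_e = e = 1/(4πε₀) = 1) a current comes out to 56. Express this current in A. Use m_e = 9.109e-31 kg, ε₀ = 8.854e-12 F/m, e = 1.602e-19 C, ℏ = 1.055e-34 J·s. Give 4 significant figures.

0.3703 A

One atomic unit of electric current: I_au = e E_h/ℏ = m_e e⁵/((4πε₀)²ℏ³) = 6.612e-3 A.
56 × 6.612e-3 A = 0.3703 A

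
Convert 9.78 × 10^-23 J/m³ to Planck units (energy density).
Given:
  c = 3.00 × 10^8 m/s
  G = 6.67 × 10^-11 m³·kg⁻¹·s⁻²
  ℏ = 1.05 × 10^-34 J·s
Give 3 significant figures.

Planck energy density: u_P = c⁷/(ℏG²) = 4.68 × 10^113 J/m³.
9.78 × 10^-23 / 4.68 × 10^113 = 2.09 × 10^-136

2.09 × 10^-136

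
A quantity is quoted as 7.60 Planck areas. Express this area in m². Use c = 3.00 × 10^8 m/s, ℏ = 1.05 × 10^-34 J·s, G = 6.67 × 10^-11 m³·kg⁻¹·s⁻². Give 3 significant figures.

One Planck area: A_P = ℏG/c³ = 2.59 × 10^-70 m².
7.60 × 2.59 × 10^-70 m² = 1.97 × 10^-69 m²

1.97 × 10^-69 m²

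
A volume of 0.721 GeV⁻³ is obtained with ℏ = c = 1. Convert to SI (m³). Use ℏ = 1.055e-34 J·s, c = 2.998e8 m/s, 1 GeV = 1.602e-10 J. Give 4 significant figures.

Volume is [L]³ = [E]⁻³·(ℏc)³.
1 GeV⁻³ → (ℏc)³ × (1 GeV in J)⁻³ = 7.696e-48 m³.
Result: 0.721 × 7.696e-48 = 5.549e-48 m³.

5.549e-48 m³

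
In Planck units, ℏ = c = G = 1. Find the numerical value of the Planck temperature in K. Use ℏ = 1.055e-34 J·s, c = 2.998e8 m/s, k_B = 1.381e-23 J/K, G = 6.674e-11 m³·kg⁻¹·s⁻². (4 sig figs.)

1.417e32 K

The unique combination of the constants set to 1 with dimensions of temperature is T_P = √(ℏc⁵/G) / k_B.
  = √(3.828e18) × 7.241e22
  = 1.417e32 K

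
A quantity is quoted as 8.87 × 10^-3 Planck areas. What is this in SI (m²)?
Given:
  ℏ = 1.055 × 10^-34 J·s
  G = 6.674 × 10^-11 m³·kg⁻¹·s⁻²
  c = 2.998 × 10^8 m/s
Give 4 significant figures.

2.318 × 10^-72 m²

One Planck area: A_P = ℏG/c³ = 2.613 × 10^-70 m².
8.87 × 10^-3 × 2.613 × 10^-70 m² = 2.318 × 10^-72 m²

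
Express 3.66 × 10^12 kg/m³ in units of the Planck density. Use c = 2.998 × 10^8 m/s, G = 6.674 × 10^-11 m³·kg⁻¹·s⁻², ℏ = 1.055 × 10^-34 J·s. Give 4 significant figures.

Planck density: ρ_P = c⁵/(ℏG²) = 5.154 × 10^96 kg/m³.
3.66 × 10^12 / 5.154 × 10^96 = 7.101 × 10^-85

7.101 × 10^-85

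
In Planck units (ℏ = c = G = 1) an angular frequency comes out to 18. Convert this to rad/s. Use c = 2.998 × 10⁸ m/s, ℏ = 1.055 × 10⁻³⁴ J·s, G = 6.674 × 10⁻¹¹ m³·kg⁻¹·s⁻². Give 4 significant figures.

One Planck angular frequency: ω_P = √(c⁵/(ℏG)) = 1.855 × 10⁴³ rad/s.
18 × 1.855 × 10⁴³ rad/s = 3.338 × 10⁴⁴ rad/s

3.338 × 10⁴⁴ rad/s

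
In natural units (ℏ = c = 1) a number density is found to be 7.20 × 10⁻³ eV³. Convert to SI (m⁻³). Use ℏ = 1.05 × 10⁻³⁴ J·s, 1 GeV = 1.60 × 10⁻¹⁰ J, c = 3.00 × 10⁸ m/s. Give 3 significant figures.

9.44 × 10¹⁷ m⁻³

Number density is [L]⁻³ = [E]³/(ℏc)³.
1 GeV³ → 1/(ℏc)³ × (1 GeV in J)³ = 1.31 × 10⁴⁷ m⁻³.
Convert the energy scale: 7.20 × 10⁻³ eV³ = 7.20 × 10⁻³⁰ GeV³.
Result: 7.20 × 10⁻³⁰ × 1.31 × 10⁴⁷ = 9.44 × 10¹⁷ m⁻³.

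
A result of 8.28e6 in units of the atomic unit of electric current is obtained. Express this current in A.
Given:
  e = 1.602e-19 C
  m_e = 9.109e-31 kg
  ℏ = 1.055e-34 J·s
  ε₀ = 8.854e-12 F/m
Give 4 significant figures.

One atomic unit of electric current: I_au = e E_h/ℏ = m_e e⁵/((4πε₀)²ℏ³) = 6.612e-3 A.
8.28e6 × 6.612e-3 A = 5.475e4 A

5.475e4 A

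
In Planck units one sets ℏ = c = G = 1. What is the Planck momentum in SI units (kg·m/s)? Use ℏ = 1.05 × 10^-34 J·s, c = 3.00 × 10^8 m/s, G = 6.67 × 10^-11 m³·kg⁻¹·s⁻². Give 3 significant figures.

p_P = √(ℏc³/G)
  = √(42.5)
  = 6.52 kg·m/s

6.52 kg·m/s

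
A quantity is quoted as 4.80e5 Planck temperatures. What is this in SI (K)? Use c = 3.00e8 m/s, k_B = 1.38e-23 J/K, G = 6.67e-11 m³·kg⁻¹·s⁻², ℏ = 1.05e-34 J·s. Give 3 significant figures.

One Planck temperature: T_P = √(ℏc⁵/G) / k_B = 1.42e32 K.
4.80e5 × 1.42e32 K = 6.80e37 K

6.80e37 K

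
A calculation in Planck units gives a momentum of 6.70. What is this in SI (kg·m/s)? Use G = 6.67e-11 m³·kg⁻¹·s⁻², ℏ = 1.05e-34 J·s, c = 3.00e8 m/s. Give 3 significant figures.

One Planck momentum: p_P = √(ℏc³/G) = 6.52 kg·m/s.
6.70 × 6.52 kg·m/s = 43.7 kg·m/s

43.7 kg·m/s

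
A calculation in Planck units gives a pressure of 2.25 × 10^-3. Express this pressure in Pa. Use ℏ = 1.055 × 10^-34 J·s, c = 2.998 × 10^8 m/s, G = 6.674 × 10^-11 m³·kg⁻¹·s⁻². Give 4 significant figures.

1.042 × 10^111 Pa

One Planck pressure: p_P = c⁷/(ℏG²) = 4.632 × 10^113 Pa.
2.25 × 10^-3 × 4.632 × 10^113 Pa = 1.042 × 10^111 Pa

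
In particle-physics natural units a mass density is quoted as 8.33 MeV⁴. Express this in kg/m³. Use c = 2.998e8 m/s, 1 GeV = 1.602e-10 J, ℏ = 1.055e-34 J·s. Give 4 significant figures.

Mass density is [E]/(c²[L]³) = [E]⁴/(ℏ³c⁵).
1 GeV⁴ → 1/(ℏ³c⁵) × (1 GeV in J)⁴ = 2.316e20 kg/m³.
Convert the energy scale: 8.33 MeV⁴ = 8.33e-12 GeV⁴.
Result: 8.33e-12 × 2.316e20 = 1.929e9 kg/m³.

1.929e9 kg/m³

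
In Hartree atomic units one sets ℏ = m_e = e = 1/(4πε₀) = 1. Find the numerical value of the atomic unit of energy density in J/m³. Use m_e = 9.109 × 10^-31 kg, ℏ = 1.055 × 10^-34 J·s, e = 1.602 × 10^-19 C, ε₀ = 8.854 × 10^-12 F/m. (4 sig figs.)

u_au = E_h/a₀³ = m_e⁴e¹⁰/((4πε₀)⁵ℏ⁸)
E_h = 4.354 × 10^-18 J
a₀ = 5.297 × 10^-11 m
E_h/a₀³ = 2.929 × 10^13 J/m³

2.929 × 10^13 J/m³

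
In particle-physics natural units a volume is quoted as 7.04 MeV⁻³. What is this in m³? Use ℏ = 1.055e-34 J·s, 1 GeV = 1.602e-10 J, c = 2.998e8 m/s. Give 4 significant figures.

5.418e-38 m³

Volume is [L]³ = [E]⁻³·(ℏc)³.
1 GeV⁻³ → (ℏc)³ × (1 GeV in J)⁻³ = 7.696e-48 m³.
Convert the energy scale: 7.04 MeV⁻³ = 7.04e9 GeV⁻³.
Result: 7.04e9 × 7.696e-48 = 5.418e-38 m³.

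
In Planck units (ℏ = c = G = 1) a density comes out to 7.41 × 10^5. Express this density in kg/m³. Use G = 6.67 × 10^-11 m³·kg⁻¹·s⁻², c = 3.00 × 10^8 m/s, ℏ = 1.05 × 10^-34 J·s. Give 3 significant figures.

3.85 × 10^102 kg/m³

One Planck density: ρ_P = c⁵/(ℏG²) = 5.20 × 10^96 kg/m³.
7.41 × 10^5 × 5.20 × 10^96 kg/m³ = 3.85 × 10^102 kg/m³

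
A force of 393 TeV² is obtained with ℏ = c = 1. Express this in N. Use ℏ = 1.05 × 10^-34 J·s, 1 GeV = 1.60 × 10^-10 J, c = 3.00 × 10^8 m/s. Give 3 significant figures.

Force is [E]/[L] = [E]²/(ℏc); restore (ℏc)⁻¹.
1 GeV² → 1/(ℏc) × (1 GeV in J)² = 8.13 × 10^5 N.
Convert the energy scale: 393 TeV² = 3.93 × 10^8 GeV².
Result: 3.93 × 10^8 × 8.13 × 10^5 = 3.19 × 10^14 N.

3.19 × 10^14 N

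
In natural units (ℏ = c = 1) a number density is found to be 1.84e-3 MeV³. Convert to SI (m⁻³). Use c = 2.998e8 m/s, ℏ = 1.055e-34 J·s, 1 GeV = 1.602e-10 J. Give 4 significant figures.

Number density is [L]⁻³ = [E]³/(ℏc)³.
1 GeV³ → 1/(ℏc)³ × (1 GeV in J)³ = 1.299e47 m⁻³.
Convert the energy scale: 1.84e-3 MeV³ = 1.84e-12 GeV³.
Result: 1.84e-12 × 1.299e47 = 2.391e35 m⁻³.

2.391e35 m⁻³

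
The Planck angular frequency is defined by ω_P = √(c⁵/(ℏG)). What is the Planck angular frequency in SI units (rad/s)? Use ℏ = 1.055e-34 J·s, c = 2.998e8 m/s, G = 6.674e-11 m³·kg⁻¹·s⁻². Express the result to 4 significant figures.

ω_P = √(c⁵/(ℏG))
  = √(3.440e86)
  = 1.855e43 rad/s

1.855e43 rad/s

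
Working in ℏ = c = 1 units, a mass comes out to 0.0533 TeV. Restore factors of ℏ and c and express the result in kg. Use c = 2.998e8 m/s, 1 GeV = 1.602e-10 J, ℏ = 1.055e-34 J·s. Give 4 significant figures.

9.500e-26 kg

Mass is [E]/c²; divide by c².
1 GeV → 1/c² × (1 GeV in J) = 1.782e-27 kg.
Convert the energy scale: 0.0533 TeV = 53.3 GeV.
Result: 53.3 × 1.782e-27 = 9.500e-26 kg.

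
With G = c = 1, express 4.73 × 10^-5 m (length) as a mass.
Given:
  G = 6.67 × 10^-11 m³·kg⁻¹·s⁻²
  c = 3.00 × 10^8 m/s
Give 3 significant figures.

6.38 × 10^22 kg

Length → mass via c²/G.
4.73 × 10^-5 m × (c²/G) = 6.38 × 10^22 kg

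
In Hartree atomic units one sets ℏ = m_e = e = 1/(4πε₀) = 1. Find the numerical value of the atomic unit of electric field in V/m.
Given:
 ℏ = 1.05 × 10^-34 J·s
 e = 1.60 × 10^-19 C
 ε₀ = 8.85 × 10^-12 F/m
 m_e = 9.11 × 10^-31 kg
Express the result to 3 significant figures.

5.20 × 10^11 V/m

E_au = E_h/(e a₀) = m_e²e⁵/((4πε₀)³ℏ⁴)
E_h = 4.38 × 10^-18 J
a₀ = 5.26 × 10^-11 m
E_h/(e·a₀) = 5.20 × 10^11 V/m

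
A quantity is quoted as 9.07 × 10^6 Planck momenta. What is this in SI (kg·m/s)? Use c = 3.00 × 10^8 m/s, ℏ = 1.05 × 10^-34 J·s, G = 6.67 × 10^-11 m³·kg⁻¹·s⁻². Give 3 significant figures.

5.91 × 10^7 kg·m/s

One Planck momentum: p_P = √(ℏc³/G) = 6.52 kg·m/s.
9.07 × 10^6 × 6.52 kg·m/s = 5.91 × 10^7 kg·m/s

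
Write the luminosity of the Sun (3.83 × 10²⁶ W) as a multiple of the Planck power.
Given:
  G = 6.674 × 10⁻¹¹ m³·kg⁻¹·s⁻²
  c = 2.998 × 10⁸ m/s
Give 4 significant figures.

1.055 × 10⁻²⁶

Planck power: P_P = c⁵/G = 3.629 × 10⁵² W.
3.83 × 10²⁶ / 3.629 × 10⁵² = 1.055 × 10⁻²⁶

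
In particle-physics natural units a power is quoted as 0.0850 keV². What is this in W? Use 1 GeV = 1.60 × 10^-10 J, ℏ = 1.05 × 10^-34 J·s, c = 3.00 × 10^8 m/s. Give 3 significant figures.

20.7 W

Power is [E]/[T] = [E]²/ℏ.
1 GeV² → 1/ℏ × (1 GeV in J)² = 2.44 × 10^14 W.
Convert the energy scale: 0.0850 keV² = 8.50 × 10^-14 GeV².
Result: 8.50 × 10^-14 × 2.44 × 10^14 = 20.7 W.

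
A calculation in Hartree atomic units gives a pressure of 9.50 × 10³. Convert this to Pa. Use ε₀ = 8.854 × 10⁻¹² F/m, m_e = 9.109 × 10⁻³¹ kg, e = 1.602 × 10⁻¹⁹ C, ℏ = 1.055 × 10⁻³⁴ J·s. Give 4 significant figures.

2.783 × 10¹⁷ Pa

One atomic unit of pressure: P_au = E_h/a₀³ = m_e⁴e¹⁰/((4πε₀)⁵ℏ⁸) = 2.929 × 10¹³ Pa.
9.50 × 10³ × 2.929 × 10¹³ Pa = 2.783 × 10¹⁷ Pa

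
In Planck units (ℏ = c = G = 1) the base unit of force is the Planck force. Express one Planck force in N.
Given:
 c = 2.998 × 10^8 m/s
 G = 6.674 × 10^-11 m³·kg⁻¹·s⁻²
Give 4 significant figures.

1.210 × 10^44 N

F_P = c⁴/G
  = 8.078 × 10^33 / 6.674 × 10^-11
  = 1.210 × 10^44 N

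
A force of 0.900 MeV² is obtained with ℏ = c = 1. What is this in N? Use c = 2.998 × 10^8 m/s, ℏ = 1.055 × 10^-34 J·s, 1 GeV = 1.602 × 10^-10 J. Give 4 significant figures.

0.7303 N

Force is [E]/[L] = [E]²/(ℏc); restore (ℏc)⁻¹.
1 GeV² → 1/(ℏc) × (1 GeV in J)² = 8.114 × 10^5 N.
Convert the energy scale: 0.900 MeV² = 9.00 × 10^-7 GeV².
Result: 9.00 × 10^-7 × 8.114 × 10^5 = 0.7303 N.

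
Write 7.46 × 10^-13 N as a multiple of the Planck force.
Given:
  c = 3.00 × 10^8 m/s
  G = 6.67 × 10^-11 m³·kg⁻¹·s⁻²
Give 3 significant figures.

6.14 × 10^-57

Planck force: F_P = c⁴/G = 1.21 × 10^44 N.
7.46 × 10^-13 / 1.21 × 10^44 = 6.14 × 10^-57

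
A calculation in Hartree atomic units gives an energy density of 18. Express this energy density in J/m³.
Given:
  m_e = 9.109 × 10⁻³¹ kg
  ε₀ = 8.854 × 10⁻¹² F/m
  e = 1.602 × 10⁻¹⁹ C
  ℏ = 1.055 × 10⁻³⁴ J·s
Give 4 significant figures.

One atomic unit of energy density: u_au = E_h/a₀³ = m_e⁴e¹⁰/((4πε₀)⁵ℏ⁸) = 2.929 × 10¹³ J/m³.
18 × 2.929 × 10¹³ J/m³ = 5.272 × 10¹⁴ J/m³

5.272 × 10¹⁴ J/m³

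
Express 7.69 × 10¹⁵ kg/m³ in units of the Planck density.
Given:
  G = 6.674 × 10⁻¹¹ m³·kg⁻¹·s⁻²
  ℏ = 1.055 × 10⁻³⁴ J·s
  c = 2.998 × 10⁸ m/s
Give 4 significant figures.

1.492 × 10⁻⁸¹

Planck density: ρ_P = c⁵/(ℏG²) = 5.154 × 10⁹⁶ kg/m³.
7.69 × 10¹⁵ / 5.154 × 10⁹⁶ = 1.492 × 10⁻⁸¹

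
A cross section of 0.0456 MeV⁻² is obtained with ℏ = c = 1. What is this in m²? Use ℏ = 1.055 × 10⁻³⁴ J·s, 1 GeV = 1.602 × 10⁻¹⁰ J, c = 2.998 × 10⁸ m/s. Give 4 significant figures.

Area is [L]² = [E]⁻²·(ℏc)²; restore (ℏc)².
1 GeV⁻² → (ℏc)² × (1 GeV in J)⁻² = 3.898 × 10⁻³² m².
Convert the energy scale: 0.0456 MeV⁻² = 4.56 × 10⁴ GeV⁻².
Result: 4.56 × 10⁴ × 3.898 × 10⁻³² = 1.777 × 10⁻²⁷ m².

1.777 × 10⁻²⁷ m²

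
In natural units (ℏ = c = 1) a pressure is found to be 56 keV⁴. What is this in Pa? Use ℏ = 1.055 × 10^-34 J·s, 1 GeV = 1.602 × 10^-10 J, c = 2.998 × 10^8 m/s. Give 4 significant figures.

1.166 × 10^15 Pa

Pressure is [E]/[L]³ = [E]⁴/(ℏc)³.
1 GeV⁴ → 1/(ℏc)³ × (1 GeV in J)⁴ = 2.082 × 10^37 Pa.
Convert the energy scale: 56 keV⁴ = 5.60 × 10^-23 GeV⁴.
Result: 5.60 × 10^-23 × 2.082 × 10^37 = 1.166 × 10^15 Pa.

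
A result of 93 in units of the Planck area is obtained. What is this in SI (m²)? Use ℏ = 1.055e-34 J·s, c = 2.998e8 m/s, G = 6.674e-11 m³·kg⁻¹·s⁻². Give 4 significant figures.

2.430e-68 m²

One Planck area: A_P = ℏG/c³ = 2.613e-70 m².
93 × 2.613e-70 m² = 2.430e-68 m²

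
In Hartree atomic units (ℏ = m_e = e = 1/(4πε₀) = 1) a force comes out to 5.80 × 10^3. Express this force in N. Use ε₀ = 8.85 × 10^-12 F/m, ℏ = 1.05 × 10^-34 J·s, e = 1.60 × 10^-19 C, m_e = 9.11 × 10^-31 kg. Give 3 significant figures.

4.83 × 10^-4 N

One atomic unit of force: F_au = E_h/a₀ = m_e²e⁶/((4πε₀)³ℏ⁴) = 8.33 × 10^-8 N.
5.80 × 10^3 × 8.33 × 10^-8 N = 4.83 × 10^-4 N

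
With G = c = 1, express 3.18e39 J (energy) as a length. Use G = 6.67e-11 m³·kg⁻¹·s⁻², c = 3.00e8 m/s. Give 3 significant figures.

Energy → length via G/c⁴.
3.18e39 J × (G/c⁴) = 2.62e-5 m

2.62e-5 m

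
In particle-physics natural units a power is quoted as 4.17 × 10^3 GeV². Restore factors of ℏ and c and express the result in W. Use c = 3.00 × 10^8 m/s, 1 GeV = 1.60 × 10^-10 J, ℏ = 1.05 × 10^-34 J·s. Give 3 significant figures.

Power is [E]/[T] = [E]²/ℏ.
1 GeV² → 1/ℏ × (1 GeV in J)² = 2.44 × 10^14 W.
Result: 4.17 × 10^3 × 2.44 × 10^14 = 1.02 × 10^18 W.

1.02 × 10^18 W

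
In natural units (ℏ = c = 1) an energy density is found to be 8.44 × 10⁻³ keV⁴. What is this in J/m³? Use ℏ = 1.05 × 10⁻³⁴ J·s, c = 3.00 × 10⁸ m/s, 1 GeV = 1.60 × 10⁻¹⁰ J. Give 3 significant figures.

1.77 × 10¹¹ J/m³

[E]/[L]³ = [E]⁴/(ℏc)³; restore (ℏc)⁻³.
1 GeV⁴ → 1/(ℏc)³ × (1 GeV in J)⁴ = 2.10 × 10³⁷ J/m³.
Convert the energy scale: 8.44 × 10⁻³ keV⁴ = 8.44 × 10⁻²⁷ GeV⁴.
Result: 8.44 × 10⁻²⁷ × 2.10 × 10³⁷ = 1.77 × 10¹¹ J/m³.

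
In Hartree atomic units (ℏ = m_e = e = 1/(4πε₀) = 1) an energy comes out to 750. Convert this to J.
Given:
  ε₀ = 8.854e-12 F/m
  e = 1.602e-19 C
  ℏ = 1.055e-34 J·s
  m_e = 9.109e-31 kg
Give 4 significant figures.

3.266e-15 J

One hartree: E_h = m_e e⁴/(4πε₀ℏ)² = 4.354e-18 J.
750 × 4.354e-18 J = 3.266e-15 J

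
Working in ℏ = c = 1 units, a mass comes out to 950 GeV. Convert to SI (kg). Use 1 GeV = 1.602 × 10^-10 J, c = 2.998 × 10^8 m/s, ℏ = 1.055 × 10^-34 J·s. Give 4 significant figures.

Mass is [E]/c²; divide by c².
1 GeV → 1/c² × (1 GeV in J) = 1.782 × 10^-27 kg.
Result: 950 × 1.782 × 10^-27 = 1.693 × 10^-24 kg.

1.693 × 10^-24 kg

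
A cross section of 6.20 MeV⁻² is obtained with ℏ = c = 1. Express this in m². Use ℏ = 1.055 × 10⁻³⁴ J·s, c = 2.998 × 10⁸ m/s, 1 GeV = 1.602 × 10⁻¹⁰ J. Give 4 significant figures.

Area is [L]² = [E]⁻²·(ℏc)²; restore (ℏc)².
1 GeV⁻² → (ℏc)² × (1 GeV in J)⁻² = 3.898 × 10⁻³² m².
Convert the energy scale: 6.20 MeV⁻² = 6.20 × 10⁶ GeV⁻².
Result: 6.20 × 10⁶ × 3.898 × 10⁻³² = 2.417 × 10⁻²⁵ m².

2.417 × 10⁻²⁵ m²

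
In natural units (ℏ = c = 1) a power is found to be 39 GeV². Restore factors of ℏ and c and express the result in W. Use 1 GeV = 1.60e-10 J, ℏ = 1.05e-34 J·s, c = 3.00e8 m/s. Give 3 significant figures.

9.51e15 W

Power is [E]/[T] = [E]²/ℏ.
1 GeV² → 1/ℏ × (1 GeV in J)² = 2.44e14 W.
Result: 39 × 2.44e14 = 9.51e15 W.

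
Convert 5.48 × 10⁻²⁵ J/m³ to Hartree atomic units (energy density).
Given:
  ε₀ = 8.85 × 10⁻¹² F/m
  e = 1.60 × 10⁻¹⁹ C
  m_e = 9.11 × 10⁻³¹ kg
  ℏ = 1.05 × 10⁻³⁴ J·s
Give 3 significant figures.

atomic unit of energy density: u_au = E_h/a₀³ = m_e⁴e¹⁰/((4πε₀)⁵ℏ⁸) = 3.01 × 10¹³ J/m³.
5.48 × 10⁻²⁵ / 3.01 × 10¹³ = 1.82 × 10⁻³⁸

1.82 × 10⁻³⁸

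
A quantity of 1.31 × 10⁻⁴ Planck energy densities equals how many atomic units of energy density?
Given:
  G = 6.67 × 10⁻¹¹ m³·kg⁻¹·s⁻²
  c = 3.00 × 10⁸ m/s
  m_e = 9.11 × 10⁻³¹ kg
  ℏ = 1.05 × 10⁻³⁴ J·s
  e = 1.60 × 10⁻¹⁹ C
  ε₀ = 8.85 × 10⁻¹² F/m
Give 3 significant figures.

2.04 × 10⁹⁶

Planck energy density: u_P = c⁷/(ℏG²) = 4.68 × 10¹¹³ J/m³
atomic unit of energy density: u_au = E_h/a₀³ = m_e⁴e¹⁰/((4πε₀)⁵ℏ⁸) = 3.01 × 10¹³ J/m³
1.31 × 10⁻⁴ × 4.68 × 10¹¹³ / 3.01 × 10¹³ = 2.04 × 10⁹⁶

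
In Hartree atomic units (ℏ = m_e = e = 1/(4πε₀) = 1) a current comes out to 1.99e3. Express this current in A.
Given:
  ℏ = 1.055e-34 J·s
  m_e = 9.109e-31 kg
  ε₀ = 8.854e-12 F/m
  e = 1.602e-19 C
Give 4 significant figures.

13.16 A

One atomic unit of electric current: I_au = e E_h/ℏ = m_e e⁵/((4πε₀)²ℏ³) = 6.612e-3 A.
1.99e3 × 6.612e-3 A = 13.16 A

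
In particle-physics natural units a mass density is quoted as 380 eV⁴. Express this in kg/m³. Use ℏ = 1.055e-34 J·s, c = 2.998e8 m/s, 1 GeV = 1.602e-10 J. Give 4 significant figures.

8.801e-14 kg/m³

Mass density is [E]/(c²[L]³) = [E]⁴/(ℏ³c⁵).
1 GeV⁴ → 1/(ℏ³c⁵) × (1 GeV in J)⁴ = 2.316e20 kg/m³.
Convert the energy scale: 380 eV⁴ = 3.80e-34 GeV⁴.
Result: 3.80e-34 × 2.316e20 = 8.801e-14 kg/m³.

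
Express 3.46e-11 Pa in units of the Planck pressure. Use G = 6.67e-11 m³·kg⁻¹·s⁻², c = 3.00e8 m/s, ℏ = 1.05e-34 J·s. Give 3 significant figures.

Planck pressure: p_P = c⁷/(ℏG²) = 4.68e113 Pa.
3.46e-11 / 4.68e113 = 7.39e-125

7.39e-125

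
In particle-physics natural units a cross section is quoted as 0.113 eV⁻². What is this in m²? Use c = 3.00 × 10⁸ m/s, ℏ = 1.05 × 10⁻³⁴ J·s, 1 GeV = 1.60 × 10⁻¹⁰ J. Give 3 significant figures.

4.38 × 10⁻¹⁵ m²

Area is [L]² = [E]⁻²·(ℏc)²; restore (ℏc)².
1 GeV⁻² → (ℏc)² × (1 GeV in J)⁻² = 3.88 × 10⁻³² m².
Convert the energy scale: 0.113 eV⁻² = 1.13 × 10¹⁷ GeV⁻².
Result: 1.13 × 10¹⁷ × 3.88 × 10⁻³² = 4.38 × 10⁻¹⁵ m².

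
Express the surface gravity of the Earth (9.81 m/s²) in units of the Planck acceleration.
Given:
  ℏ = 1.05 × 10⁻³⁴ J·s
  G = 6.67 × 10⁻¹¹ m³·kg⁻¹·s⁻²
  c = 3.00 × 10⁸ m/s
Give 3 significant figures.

Planck acceleration: a_P = √(c⁷/(ℏG)) = 5.59 × 10⁵¹ m/s².
9.81 / 5.59 × 10⁵¹ = 1.76 × 10⁻⁵¹

1.76 × 10⁻⁵¹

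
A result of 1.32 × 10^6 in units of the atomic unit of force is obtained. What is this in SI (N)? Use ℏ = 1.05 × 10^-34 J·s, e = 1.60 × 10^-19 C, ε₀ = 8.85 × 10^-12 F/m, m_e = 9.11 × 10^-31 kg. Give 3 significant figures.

One atomic unit of force: F_au = E_h/a₀ = m_e²e⁶/((4πε₀)³ℏ⁴) = 8.33 × 10^-8 N.
1.32 × 10^6 × 8.33 × 10^-8 N = 0.110 N

0.110 N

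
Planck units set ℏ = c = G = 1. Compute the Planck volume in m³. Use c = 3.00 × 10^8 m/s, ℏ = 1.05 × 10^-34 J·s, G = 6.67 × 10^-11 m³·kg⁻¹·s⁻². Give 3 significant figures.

From ℏ = c = G = 1 the volume scale is V_P = (ℏG/c³)^(3/2).
  = √(1.75 × 10^-209)
  = 4.18 × 10^-105 m³

4.18 × 10^-105 m³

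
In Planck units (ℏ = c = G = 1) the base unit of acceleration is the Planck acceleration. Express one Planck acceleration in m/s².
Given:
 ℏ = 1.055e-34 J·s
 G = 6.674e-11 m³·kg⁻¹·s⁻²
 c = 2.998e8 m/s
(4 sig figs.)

5.560e51 m/s²

a_P = √(c⁷/(ℏG))
  = √(3.092e103)
  = 5.560e51 m/s²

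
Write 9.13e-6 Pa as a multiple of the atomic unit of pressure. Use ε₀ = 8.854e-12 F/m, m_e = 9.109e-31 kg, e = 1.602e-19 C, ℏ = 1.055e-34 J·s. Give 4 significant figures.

atomic unit of pressure: P_au = E_h/a₀³ = m_e⁴e¹⁰/((4πε₀)⁵ℏ⁸) = 2.929e13 Pa.
9.13e-6 / 2.929e13 = 3.117e-19

3.117e-19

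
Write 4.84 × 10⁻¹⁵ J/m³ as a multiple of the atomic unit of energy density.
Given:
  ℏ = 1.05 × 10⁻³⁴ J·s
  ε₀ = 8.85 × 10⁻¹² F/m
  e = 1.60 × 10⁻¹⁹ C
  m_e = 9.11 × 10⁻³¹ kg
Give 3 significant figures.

atomic unit of energy density: u_au = E_h/a₀³ = m_e⁴e¹⁰/((4πε₀)⁵ℏ⁸) = 3.01 × 10¹³ J/m³.
4.84 × 10⁻¹⁵ / 3.01 × 10¹³ = 1.61 × 10⁻²⁸

1.61 × 10⁻²⁸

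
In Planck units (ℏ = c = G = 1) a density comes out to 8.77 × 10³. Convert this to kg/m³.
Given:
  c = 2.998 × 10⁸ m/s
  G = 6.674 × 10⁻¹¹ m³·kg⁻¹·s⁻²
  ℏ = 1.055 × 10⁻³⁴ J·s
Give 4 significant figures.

One Planck density: ρ_P = c⁵/(ℏG²) = 5.154 × 10⁹⁶ kg/m³.
8.77 × 10³ × 5.154 × 10⁹⁶ kg/m³ = 4.520 × 10¹⁰⁰ kg/m³

4.520 × 10¹⁰⁰ kg/m³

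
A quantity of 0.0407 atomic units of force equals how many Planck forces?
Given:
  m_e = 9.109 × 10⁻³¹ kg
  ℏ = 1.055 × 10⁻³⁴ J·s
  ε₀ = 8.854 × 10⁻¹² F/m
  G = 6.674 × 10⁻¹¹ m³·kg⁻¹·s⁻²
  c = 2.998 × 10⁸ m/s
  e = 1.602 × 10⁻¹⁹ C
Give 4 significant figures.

2.764 × 10⁻⁵³

atomic unit of force: F_au = E_h/a₀ = m_e²e⁶/((4πε₀)³ℏ⁴) = 8.220 × 10⁻⁸ N
Planck force: F_P = c⁴/G = 1.210 × 10⁴⁴ N
0.0407 × 8.220 × 10⁻⁸ / 1.210 × 10⁴⁴ = 2.764 × 10⁻⁵³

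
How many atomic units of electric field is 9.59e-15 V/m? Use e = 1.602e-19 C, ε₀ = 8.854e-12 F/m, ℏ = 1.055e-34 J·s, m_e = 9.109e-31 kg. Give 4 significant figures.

atomic unit of electric field: E_au = E_h/(e a₀) = m_e²e⁵/((4πε₀)³ℏ⁴) = 5.131e11 V/m.
9.59e-15 / 5.131e11 = 1.869e-26

1.869e-26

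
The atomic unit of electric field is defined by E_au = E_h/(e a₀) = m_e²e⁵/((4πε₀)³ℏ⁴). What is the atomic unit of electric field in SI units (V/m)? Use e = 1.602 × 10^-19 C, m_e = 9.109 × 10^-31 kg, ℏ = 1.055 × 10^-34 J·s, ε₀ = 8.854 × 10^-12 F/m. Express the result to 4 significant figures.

5.131 × 10^11 V/m

E_au = E_h/(e a₀) = m_e²e⁵/((4πε₀)³ℏ⁴)
E_h = 4.354 × 10^-18 J
a₀ = 5.297 × 10^-11 m
E_h/(e·a₀) = 5.131 × 10^11 V/m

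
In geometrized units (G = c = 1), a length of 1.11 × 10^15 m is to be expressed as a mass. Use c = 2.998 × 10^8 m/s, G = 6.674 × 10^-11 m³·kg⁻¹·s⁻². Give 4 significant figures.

1.495 × 10^42 kg

Length → mass via c²/G.
1.11 × 10^15 m × (c²/G) = 1.495 × 10^42 kg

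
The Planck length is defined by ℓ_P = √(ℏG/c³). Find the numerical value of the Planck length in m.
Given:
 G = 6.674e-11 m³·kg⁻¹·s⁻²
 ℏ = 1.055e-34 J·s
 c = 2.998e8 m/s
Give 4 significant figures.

ℓ_P = √(ℏG/c³)
  = √(2.613e-70)
  = 1.616e-35 m

1.616e-35 m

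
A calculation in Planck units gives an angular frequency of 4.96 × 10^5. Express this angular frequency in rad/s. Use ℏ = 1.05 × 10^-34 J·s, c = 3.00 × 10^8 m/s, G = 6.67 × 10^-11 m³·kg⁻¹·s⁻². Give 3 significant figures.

9.24 × 10^48 rad/s

One Planck angular frequency: ω_P = √(c⁵/(ℏG)) = 1.86 × 10^43 rad/s.
4.96 × 10^5 × 1.86 × 10^43 rad/s = 9.24 × 10^48 rad/s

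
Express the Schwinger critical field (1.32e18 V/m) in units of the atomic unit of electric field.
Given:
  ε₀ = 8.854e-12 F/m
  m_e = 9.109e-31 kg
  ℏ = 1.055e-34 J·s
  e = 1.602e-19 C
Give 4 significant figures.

2.573e6

atomic unit of electric field: E_au = E_h/(e a₀) = m_e²e⁵/((4πε₀)³ℏ⁴) = 5.131e11 V/m.
1.32e18 / 5.131e11 = 2.573e6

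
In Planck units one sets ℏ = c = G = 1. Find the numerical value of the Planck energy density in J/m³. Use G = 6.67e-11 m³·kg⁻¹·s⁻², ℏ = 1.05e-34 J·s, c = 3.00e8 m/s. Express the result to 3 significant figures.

4.68e113 J/m³

u_P = c⁷/(ℏG²)
  = 2.19e59 / 4.67e-55
  = 4.68e113 J/m³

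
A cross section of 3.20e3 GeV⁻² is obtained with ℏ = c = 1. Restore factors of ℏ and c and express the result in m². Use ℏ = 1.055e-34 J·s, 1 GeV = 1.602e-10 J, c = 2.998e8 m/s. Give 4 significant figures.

Area is [L]² = [E]⁻²·(ℏc)²; restore (ℏc)².
1 GeV⁻² → (ℏc)² × (1 GeV in J)⁻² = 3.898e-32 m².
Result: 3.20e3 × 3.898e-32 = 1.247e-28 m².

1.247e-28 m²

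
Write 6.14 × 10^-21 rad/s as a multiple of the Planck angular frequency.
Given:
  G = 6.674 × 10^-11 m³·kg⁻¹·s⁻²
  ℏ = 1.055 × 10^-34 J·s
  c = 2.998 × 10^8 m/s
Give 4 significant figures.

Planck angular frequency: ω_P = √(c⁵/(ℏG)) = 1.855 × 10^43 rad/s.
6.14 × 10^-21 / 1.855 × 10^43 = 3.311 × 10^-64

3.311 × 10^-64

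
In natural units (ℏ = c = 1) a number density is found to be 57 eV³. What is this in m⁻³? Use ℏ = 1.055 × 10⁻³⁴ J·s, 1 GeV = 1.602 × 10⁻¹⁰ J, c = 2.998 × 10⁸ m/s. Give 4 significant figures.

Number density is [L]⁻³ = [E]³/(ℏc)³.
1 GeV³ → 1/(ℏc)³ × (1 GeV in J)³ = 1.299 × 10⁴⁷ m⁻³.
Convert the energy scale: 57 eV³ = 5.70 × 10⁻²⁶ GeV³.
Result: 5.70 × 10⁻²⁶ × 1.299 × 10⁴⁷ = 7.406 × 10²¹ m⁻³.

7.406 × 10²¹ m⁻³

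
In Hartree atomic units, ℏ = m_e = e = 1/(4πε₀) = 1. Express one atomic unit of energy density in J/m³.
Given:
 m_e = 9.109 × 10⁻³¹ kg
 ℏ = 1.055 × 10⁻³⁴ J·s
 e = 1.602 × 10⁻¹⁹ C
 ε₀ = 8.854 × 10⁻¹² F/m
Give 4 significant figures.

The unique combination of the constants set to 1 with dimensions of energy density is u_au = E_h/a₀³ = m_e⁴e¹⁰/((4πε₀)⁵ℏ⁸).
E_h = 4.354 × 10⁻¹⁸ J
a₀ = 5.297 × 10⁻¹¹ m
E_h/a₀³ = 2.929 × 10¹³ J/m³

2.929 × 10¹³ J/m³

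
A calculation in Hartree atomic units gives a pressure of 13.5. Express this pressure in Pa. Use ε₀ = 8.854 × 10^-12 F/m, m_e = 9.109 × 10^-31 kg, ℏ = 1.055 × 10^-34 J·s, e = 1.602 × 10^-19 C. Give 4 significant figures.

3.954 × 10^14 Pa

One atomic unit of pressure: P_au = E_h/a₀³ = m_e⁴e¹⁰/((4πε₀)⁵ℏ⁸) = 2.929 × 10^13 Pa.
13.5 × 2.929 × 10^13 Pa = 3.954 × 10^14 Pa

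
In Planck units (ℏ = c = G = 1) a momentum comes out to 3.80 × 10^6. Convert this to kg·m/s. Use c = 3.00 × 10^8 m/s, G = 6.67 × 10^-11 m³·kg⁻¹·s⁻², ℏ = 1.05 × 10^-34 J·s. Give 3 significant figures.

2.48 × 10^7 kg·m/s

One Planck momentum: p_P = √(ℏc³/G) = 6.52 kg·m/s.
3.80 × 10^6 × 6.52 kg·m/s = 2.48 × 10^7 kg·m/s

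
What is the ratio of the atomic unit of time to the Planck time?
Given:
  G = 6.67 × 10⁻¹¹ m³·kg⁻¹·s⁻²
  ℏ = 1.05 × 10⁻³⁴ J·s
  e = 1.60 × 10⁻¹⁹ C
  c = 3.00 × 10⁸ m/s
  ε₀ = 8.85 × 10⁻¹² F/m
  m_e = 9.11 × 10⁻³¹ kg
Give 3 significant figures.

4.47 × 10²⁶

atomic unit of time: τ_au = (4πε₀)²ℏ³/(m_e e⁴) = 2.40 × 10⁻¹⁷ s
Planck time: t_P = √(ℏG/c⁵) = 5.37 × 10⁻⁴⁴ s
ratio = 2.40 × 10⁻¹⁷ / 5.37 × 10⁻⁴⁴ = 4.47 × 10²⁶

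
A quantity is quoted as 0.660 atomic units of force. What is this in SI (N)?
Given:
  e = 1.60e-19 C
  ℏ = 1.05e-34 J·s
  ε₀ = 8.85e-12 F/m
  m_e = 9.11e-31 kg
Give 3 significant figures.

One atomic unit of force: F_au = E_h/a₀ = m_e²e⁶/((4πε₀)³ℏ⁴) = 8.33e-8 N.
0.660 × 8.33e-8 N = 5.50e-8 N

5.50e-8 N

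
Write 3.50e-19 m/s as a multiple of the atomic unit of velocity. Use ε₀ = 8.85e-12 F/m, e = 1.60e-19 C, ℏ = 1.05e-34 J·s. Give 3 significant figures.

atomic unit of velocity: v_au = e²/(4πε₀ℏ) = 2.19e6 m/s.
3.50e-19 / 2.19e6 = 1.60e-25

1.60e-25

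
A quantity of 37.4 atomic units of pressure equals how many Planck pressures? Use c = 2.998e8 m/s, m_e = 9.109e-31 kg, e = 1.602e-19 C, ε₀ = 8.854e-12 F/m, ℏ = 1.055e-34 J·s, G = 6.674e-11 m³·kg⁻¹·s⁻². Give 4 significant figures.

atomic unit of pressure: P_au = E_h/a₀³ = m_e⁴e¹⁰/((4πε₀)⁵ℏ⁸) = 2.929e13 Pa
Planck pressure: p_P = c⁷/(ℏG²) = 4.632e113 Pa
37.4 × 2.929e13 / 4.632e113 = 2.365e-99

2.365e-99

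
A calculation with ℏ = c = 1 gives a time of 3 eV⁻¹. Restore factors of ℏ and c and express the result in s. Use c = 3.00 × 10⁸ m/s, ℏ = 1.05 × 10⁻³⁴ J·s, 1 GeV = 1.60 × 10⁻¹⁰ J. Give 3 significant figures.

A time is [E]⁻¹ in ℏ=c=1; restore one factor of ℏ.
1 GeV⁻¹ → ℏ × (1 GeV in J)⁻¹ = 6.56 × 10⁻²⁵ s.
Convert the energy scale: 3 eV⁻¹ = 3.00 × 10⁹ GeV⁻¹.
Result: 3.00 × 10⁹ × 6.56 × 10⁻²⁵ = 1.97 × 10⁻¹⁵ s.

1.97 × 10⁻¹⁵ s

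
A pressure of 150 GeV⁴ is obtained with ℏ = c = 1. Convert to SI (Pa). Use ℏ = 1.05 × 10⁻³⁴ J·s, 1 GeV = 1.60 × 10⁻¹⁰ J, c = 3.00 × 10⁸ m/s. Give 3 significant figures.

3.15 × 10³⁹ Pa

Pressure is [E]/[L]³ = [E]⁴/(ℏc)³.
1 GeV⁴ → 1/(ℏc)³ × (1 GeV in J)⁴ = 2.10 × 10³⁷ Pa.
Result: 150 × 2.10 × 10³⁷ = 3.15 × 10³⁹ Pa.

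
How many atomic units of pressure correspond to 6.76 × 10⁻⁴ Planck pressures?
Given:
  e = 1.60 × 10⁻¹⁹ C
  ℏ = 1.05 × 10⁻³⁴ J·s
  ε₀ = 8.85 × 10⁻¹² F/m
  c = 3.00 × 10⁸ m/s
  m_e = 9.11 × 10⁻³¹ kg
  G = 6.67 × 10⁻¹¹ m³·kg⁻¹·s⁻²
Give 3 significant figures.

Planck pressure: p_P = c⁷/(ℏG²) = 4.68 × 10¹¹³ Pa
atomic unit of pressure: P_au = E_h/a₀³ = m_e⁴e¹⁰/((4πε₀)⁵ℏ⁸) = 3.01 × 10¹³ Pa
6.76 × 10⁻⁴ × 4.68 × 10¹¹³ / 3.01 × 10¹³ = 1.05 × 10⁹⁷

1.05 × 10⁹⁷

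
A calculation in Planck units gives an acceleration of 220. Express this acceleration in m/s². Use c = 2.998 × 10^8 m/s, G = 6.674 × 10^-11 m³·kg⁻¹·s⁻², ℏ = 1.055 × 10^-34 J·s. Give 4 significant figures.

One Planck acceleration: a_P = √(c⁷/(ℏG)) = 5.560 × 10^51 m/s².
220 × 5.560 × 10^51 m/s² = 1.223 × 10^54 m/s²

1.223 × 10^54 m/s²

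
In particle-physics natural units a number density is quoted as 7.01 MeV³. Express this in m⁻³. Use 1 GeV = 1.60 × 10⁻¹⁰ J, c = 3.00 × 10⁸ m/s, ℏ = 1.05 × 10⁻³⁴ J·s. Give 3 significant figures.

9.19 × 10³⁸ m⁻³

Number density is [L]⁻³ = [E]³/(ℏc)³.
1 GeV³ → 1/(ℏc)³ × (1 GeV in J)³ = 1.31 × 10⁴⁷ m⁻³.
Convert the energy scale: 7.01 MeV³ = 7.01 × 10⁻⁹ GeV³.
Result: 7.01 × 10⁻⁹ × 1.31 × 10⁴⁷ = 9.19 × 10³⁸ m⁻³.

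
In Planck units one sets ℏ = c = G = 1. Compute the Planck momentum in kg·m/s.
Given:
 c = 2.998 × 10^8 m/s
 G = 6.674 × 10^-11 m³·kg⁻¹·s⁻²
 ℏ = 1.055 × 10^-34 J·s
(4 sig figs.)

p_P = √(ℏc³/G)
  = √(42.60)
  = 6.527 kg·m/s

6.527 kg·m/s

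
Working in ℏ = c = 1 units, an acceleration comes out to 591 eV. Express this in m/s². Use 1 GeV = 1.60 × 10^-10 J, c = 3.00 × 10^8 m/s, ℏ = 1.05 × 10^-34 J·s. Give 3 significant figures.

2.70 × 10^26 m/s²

Acceleration is [L]/[T]² = c·[E]/ℏ.
1 GeV → c/ℏ × (1 GeV in J) = 4.57 × 10^32 m/s².
Convert the energy scale: 591 eV = 5.91 × 10^-7 GeV.
Result: 5.91 × 10^-7 × 4.57 × 10^32 = 2.70 × 10^26 m/s².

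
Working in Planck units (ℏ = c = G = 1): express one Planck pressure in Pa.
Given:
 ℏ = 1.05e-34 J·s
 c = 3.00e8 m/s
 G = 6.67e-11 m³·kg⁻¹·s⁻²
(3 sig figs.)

4.68e113 Pa

The unique combination of the constants set to 1 with dimensions of pressure is p_P = c⁷/(ℏG²).
  = 2.19e59 / 4.67e-55
  = 4.68e113 Pa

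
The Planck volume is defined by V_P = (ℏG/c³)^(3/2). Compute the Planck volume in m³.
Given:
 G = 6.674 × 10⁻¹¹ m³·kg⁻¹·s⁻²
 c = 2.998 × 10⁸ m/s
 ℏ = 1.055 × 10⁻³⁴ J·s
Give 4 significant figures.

V_P = (ℏG/c³)^(3/2)
  = √(1.784 × 10⁻²⁰⁹)
  = 4.224 × 10⁻¹⁰⁵ m³

4.224 × 10⁻¹⁰⁵ m³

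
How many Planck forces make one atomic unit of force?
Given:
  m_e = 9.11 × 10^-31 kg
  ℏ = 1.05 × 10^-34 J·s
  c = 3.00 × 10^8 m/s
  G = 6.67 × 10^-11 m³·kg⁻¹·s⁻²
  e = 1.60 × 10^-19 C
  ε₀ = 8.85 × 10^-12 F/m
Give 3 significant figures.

6.86 × 10^-52

atomic unit of force: F_au = E_h/a₀ = m_e²e⁶/((4πε₀)³ℏ⁴) = 8.33 × 10^-8 N
Planck force: F_P = c⁴/G = 1.21 × 10^44 N
ratio = 8.33 × 10^-8 / 1.21 × 10^44 = 6.86 × 10^-52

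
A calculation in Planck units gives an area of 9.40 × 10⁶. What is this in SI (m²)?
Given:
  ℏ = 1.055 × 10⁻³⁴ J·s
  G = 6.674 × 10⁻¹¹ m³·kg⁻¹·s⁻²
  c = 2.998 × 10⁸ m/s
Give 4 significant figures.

2.456 × 10⁻⁶³ m²

One Planck area: A_P = ℏG/c³ = 2.613 × 10⁻⁷⁰ m².
9.40 × 10⁶ × 2.613 × 10⁻⁷⁰ m² = 2.456 × 10⁻⁶³ m²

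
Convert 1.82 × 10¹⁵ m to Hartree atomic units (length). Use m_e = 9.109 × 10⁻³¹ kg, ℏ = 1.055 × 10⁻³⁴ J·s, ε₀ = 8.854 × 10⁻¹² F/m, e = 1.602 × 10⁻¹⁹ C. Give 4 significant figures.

3.436 × 10²⁵

Bohr radius: a₀ = 4πε₀ℏ²/(m_e e²) = 5.297 × 10⁻¹¹ m.
1.82 × 10¹⁵ / 5.297 × 10⁻¹¹ = 3.436 × 10²⁵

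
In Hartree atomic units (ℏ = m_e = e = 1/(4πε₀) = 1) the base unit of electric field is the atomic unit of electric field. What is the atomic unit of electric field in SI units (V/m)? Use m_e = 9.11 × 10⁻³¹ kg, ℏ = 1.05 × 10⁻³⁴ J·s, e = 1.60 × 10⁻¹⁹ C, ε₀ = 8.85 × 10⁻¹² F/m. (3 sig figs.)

5.20 × 10¹¹ V/m

E_au = E_h/(e a₀) = m_e²e⁵/((4πε₀)³ℏ⁴)
E_h = 4.38 × 10⁻¹⁸ J
a₀ = 5.26 × 10⁻¹¹ m
E_h/(e·a₀) = 5.20 × 10¹¹ V/m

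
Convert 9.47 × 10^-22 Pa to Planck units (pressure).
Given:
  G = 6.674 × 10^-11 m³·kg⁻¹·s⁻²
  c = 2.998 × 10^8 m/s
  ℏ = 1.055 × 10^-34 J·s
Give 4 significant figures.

2.044 × 10^-135

Planck pressure: p_P = c⁷/(ℏG²) = 4.632 × 10^113 Pa.
9.47 × 10^-22 / 4.632 × 10^113 = 2.044 × 10^-135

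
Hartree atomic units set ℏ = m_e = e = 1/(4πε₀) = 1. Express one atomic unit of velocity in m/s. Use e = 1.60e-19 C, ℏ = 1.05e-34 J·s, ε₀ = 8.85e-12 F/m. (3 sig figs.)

The unique combination of the constants set to 1 with dimensions of velocity is v_au = e²/(4πε₀ℏ).
  = 2.56e-38 / 1.17e-44
  = 2.19e6 m/s

2.19e6 m/s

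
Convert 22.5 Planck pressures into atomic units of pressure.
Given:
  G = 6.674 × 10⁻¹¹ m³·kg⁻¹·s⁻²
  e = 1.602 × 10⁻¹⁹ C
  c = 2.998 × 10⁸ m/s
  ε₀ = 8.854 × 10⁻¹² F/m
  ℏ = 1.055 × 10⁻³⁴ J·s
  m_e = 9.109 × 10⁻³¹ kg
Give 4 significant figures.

3.558 × 10¹⁰¹

Planck pressure: p_P = c⁷/(ℏG²) = 4.632 × 10¹¹³ Pa
atomic unit of pressure: P_au = E_h/a₀³ = m_e⁴e¹⁰/((4πε₀)⁵ℏ⁸) = 2.929 × 10¹³ Pa
22.5 × 4.632 × 10¹¹³ / 2.929 × 10¹³ = 3.558 × 10¹⁰¹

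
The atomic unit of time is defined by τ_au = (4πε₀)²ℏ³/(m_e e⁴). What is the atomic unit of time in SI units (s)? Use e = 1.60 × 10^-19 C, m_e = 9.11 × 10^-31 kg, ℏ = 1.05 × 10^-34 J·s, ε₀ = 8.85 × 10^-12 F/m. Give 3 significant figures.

τ_au = (4πε₀)²ℏ³/(m_e e⁴)
E_h = 4.38 × 10^-18 J
ℏ/E_h = 2.40 × 10^-17 s

2.40 × 10^-17 s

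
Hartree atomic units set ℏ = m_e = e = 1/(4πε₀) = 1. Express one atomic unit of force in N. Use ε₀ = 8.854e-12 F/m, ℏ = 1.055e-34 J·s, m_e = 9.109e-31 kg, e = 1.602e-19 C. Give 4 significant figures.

Dimensional analysis gives F_au = E_h/a₀ = m_e²e⁶/((4πε₀)³ℏ⁴).
E_h = 4.354e-18 J
a₀ = 5.297e-11 m
E_h/a₀ = 8.220e-8 N

8.220e-8 N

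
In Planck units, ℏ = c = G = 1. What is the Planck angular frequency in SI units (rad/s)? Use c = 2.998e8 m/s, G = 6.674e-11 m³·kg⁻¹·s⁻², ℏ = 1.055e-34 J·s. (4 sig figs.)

1.855e43 rad/s

Dimensional analysis gives ω_P = √(c⁵/(ℏG)).
  = √(3.440e86)
  = 1.855e43 rad/s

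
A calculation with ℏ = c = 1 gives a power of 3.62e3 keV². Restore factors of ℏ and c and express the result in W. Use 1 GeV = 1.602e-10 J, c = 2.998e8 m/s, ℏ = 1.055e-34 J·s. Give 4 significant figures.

8.806e5 W

Power is [E]/[T] = [E]²/ℏ.
1 GeV² → 1/ℏ × (1 GeV in J)² = 2.433e14 W.
Convert the energy scale: 3.62e3 keV² = 3.62e-9 GeV².
Result: 3.62e-9 × 2.433e14 = 8.806e5 W.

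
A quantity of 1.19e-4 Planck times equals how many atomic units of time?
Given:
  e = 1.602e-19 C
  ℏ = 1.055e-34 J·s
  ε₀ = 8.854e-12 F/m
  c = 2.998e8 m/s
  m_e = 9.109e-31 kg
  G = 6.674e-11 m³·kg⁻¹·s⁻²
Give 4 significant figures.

Planck time: t_P = √(ℏG/c⁵) = 5.392e-44 s
atomic unit of time: τ_au = (4πε₀)²ℏ³/(m_e e⁴) = 2.423e-17 s
1.19e-4 × 5.392e-44 / 2.423e-17 = 2.648e-31

2.648e-31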